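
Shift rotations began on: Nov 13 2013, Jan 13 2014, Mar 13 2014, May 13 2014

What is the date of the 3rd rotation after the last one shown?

Nov 13 2014

Each date is the 13th; the gaps (61, 59, 61) track the month lengths.
The rule is the 13th of every 2 months.
July 2014: Jul 13 2014.
Next: September 2014 → Sep 13 2014.
Next: November 2014 → Nov 13 2014.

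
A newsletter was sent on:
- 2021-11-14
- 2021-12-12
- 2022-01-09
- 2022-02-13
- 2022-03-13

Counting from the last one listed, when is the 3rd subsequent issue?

2022-06-12

Gaps: 28, 28, 35, 28 days — a mix of 28 and 35. Every date is a Sunday.
Each is the 2nd Sunday of its month.
April 2022 — 2nd Sunday is 2022-04-10.
May 2022 — 2nd Sunday is 2022-05-08.
June 2022 — 2nd Sunday is 2022-06-12.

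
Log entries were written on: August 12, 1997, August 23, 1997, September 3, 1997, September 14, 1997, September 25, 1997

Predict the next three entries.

Gaps between consecutive events: 11, 11, 11, 11 days — a constant 11-day interval.
September 25, 1997 + 11 days = October 6, 1997.
October 6, 1997 + 11 days = October 17, 1997.
October 17, 1997 + 11 days = October 28, 1997.

October 6, 1997; October 17, 1997; October 28, 1997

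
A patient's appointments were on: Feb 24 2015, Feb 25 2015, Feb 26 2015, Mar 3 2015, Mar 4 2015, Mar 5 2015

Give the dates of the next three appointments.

Every event lands on a Tuesday or Wednesday or Thursday (gaps cycle 1, 1, 5, 1, 1).
So the schedule is: every Tuesday, Wednesday and Thursday.
The following Tuesday is Mar 10 2015.
The following Wednesday is Mar 11 2015.
Next Thursday: Mar 12 2015.

Mar 10 2015, Mar 11 2015, Mar 12 2015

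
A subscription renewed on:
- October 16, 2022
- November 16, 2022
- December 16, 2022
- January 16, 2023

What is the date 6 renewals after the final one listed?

July 16, 2023

The day-of-month is always 16 (31, 30, 31 days between events).
So this recurs on the 16th of each month.
February 2023: February 16, 2023.
March 2023: March 16, 2023.
April 2023: April 16, 2023.
May 2023: May 16, 2023.
June 2023: June 16, 2023.
Next: July 2023 → July 16, 2023.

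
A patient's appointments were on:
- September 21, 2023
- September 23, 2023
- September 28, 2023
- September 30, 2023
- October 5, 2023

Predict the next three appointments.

October 7, 2023; October 12, 2023; October 14, 2023

The gap pattern 2, 5, 2, 5 repeats every 2 events.
These are the Thursdays and Saturdays of each week.
The following Saturday is October 7, 2023.
Next Thursday: October 12, 2023.
The following Saturday is October 14, 2023.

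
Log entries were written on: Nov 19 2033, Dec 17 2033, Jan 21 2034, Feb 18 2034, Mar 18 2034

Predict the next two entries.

All dates are Saturdays, 28, 35, 28, 28 days apart.
Specifically, the 3rd Saturday of each month.
3rd Saturday of April 2034: Apr 15 2034.
May 2034 — 3rd Saturday is May 20 2034.

Apr 15 2034, May 20 2034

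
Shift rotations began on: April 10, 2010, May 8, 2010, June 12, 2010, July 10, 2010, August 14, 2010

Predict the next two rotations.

All dates are Saturdays, 28, 35, 28, 35 days apart.
Specifically, the 2nd Saturday of each month.
2nd Saturday of September 2010: September 11, 2010.
October 2010 — 2nd Saturday is October 9, 2010.

September 11, 2010; October 9, 2010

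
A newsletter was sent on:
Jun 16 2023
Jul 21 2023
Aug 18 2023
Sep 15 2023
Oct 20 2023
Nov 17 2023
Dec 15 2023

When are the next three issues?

All dates are Fridays, 35, 28, 28, 35, 28, 28 days apart.
Specifically, the 3rd Friday of each month.
3rd Friday of January 2024: Jan 19 2024.
3rd Friday of February 2024: Feb 16 2024.
3rd Friday of March 2024: Mar 15 2024.

Jan 19 2024, Feb 16 2024, Mar 15 2024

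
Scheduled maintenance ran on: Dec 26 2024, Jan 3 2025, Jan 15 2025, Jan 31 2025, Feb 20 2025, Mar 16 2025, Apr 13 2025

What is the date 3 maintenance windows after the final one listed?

The spacing grows by 4 each time: 8, 12, 16, 20, 24, 28 days.
Next gap: 32 days. Apr 13 2025 + 32 days = May 15 2025.
Next gap: 36 days. May 15 2025 + 36 days = Jun 20 2025.
Next gap: 40 days. Jun 20 2025 + 40 days = Jul 30 2025.

Jul 30 2025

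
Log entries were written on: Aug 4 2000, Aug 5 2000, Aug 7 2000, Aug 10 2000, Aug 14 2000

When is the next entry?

The spacing grows by 1 each time: 1, 2, 3, 4 days.
Next gap: 5 days. Aug 14 2000 + 5 days = Aug 19 2000.

Aug 19 2000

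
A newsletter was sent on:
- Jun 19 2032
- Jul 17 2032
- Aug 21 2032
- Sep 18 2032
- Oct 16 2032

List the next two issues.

These are Saturdays at 28- or 35-day spacing (28, 35, 28, 28).
The pattern: 3rd Saturday of the month.
3rd Saturday of November 2032: Nov 20 2032.
December 2032 — 3rd Saturday is Dec 18 2032.

Nov 20 2032, Dec 18 2032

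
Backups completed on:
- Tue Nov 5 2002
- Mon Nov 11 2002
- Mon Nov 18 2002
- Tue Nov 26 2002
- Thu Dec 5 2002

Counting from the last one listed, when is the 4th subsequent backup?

Gaps: 6, 7, 8, 9 days — each gap is 1 larger than the previous one.
Next gap: 10 days. Thu Dec 5 2002 + 10 days = Sun Dec 15 2002.
Next gap: 11 days. Sun Dec 15 2002 + 11 days = Thu Dec 26 2002.
Next gap: 12 days. Thu Dec 26 2002 + 12 days = Tue Jan 7 2003.
Next gap: 13 days. Tue Jan 7 2003 + 13 days = Mon Jan 20 2003.

Mon Jan 20 2003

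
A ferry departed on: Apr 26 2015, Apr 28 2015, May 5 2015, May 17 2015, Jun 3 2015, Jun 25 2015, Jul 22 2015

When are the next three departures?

Aug 23 2015, Sep 29 2015, Nov 10 2015

The spacing grows by 5 each time: 2, 7, 12, 17, 22, 27 days.
Next gap: 32 days. Jul 22 2015 + 32 days = Aug 23 2015.
Next gap: 37 days. Aug 23 2015 + 37 days = Sep 29 2015.
Next gap: 42 days. Sep 29 2015 + 42 days = Nov 10 2015.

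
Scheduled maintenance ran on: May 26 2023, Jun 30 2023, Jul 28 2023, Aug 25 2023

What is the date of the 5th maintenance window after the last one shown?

Jan 26 2024

These are Fridays with 35, 28, 28-day gaps.
Each is the final Friday of its month — Jun 30 2023 is past the 28th, so '4th Friday' doesn't fit.
September 2023 ends with Friday Sep 29 2023.
October 2023 ends with Friday Oct 27 2023.
November 2023 ends with Friday Nov 24 2023.
Last Friday of December 2023: Dec 29 2023.
Last Friday of January 2024: Jan 26 2024.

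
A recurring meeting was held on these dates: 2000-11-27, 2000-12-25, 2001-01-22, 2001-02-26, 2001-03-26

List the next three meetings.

2001-04-23, 2001-05-28, 2001-06-25

These are Mondays at 28- or 35-day spacing (28, 28, 35, 28).
The pattern: 4th Monday of the month.
April 2001 — 4th Monday is 2001-04-23.
May 2001 — 4th Monday is 2001-05-28.
June 2001 — 4th Monday is 2001-06-25.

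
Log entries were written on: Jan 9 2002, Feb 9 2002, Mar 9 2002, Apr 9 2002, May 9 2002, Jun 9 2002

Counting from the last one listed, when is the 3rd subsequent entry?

Gaps: 31, 28, 31, 30, 31 days — not constant. Every event is on the 9th of the month.
Pattern: the 9th of each month.
Next: July 2002 → Jul 9 2002.
Next: August 2002 → Aug 9 2002.
September 2002: Sep 9 2002.

Sep 9 2002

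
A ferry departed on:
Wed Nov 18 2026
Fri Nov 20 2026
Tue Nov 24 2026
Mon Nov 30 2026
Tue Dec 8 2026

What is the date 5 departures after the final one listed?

The spacing grows by 2 each time: 2, 4, 6, 8 days.
Next gap: 10 days. Tue Dec 8 2026 + 10 days = Fri Dec 18 2026.
Next gap: 12 days. Fri Dec 18 2026 + 12 days = Wed Dec 30 2026.
Next gap: 14 days. Wed Dec 30 2026 + 14 days = Wed Jan 13 2027.
Next gap: 16 days. Wed Jan 13 2027 + 16 days = Fri Jan 29 2027.
Next gap: 18 days. Fri Jan 29 2027 + 18 days = Tue Feb 16 2027.

Tue Feb 16 2027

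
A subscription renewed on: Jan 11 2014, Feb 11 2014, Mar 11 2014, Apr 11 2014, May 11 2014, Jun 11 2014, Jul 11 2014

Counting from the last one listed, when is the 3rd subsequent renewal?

Oct 11 2014

The day-of-month is always 11 (31, 28, 31, 30, 31, 30 days between events).
So this recurs on the 11th of each month.
August 2014: Aug 11 2014.
September 2014: Sep 11 2014.
October 2014: Oct 11 2014.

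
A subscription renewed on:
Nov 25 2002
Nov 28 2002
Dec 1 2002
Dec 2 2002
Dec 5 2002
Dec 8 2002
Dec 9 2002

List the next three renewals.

The gap pattern 3, 3, 1, 3, 3, 1 repeats every 3 events.
These are the Mondays, Thursdays and Sundays of each week.
Next Thursday: Dec 12 2002.
The following Sunday is Dec 15 2002.
The following Monday is Dec 16 2002.

Dec 12 2002, Dec 15 2002, Dec 16 2002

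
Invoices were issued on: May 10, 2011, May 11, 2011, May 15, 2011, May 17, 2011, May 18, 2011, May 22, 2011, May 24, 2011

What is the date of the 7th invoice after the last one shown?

June 8, 2011

The gap pattern 1, 4, 2, 1, 4, 2 repeats every 3 events.
These are the Tuesdays, Wednesdays and Sundays of each week.
Next Wednesday: May 25, 2011.
The following Sunday is May 29, 2011.
Next Tuesday: May 31, 2011.
Next Wednesday: June 1, 2011.
The following Sunday is June 5, 2011.
The following Tuesday is June 7, 2011.
Next Wednesday: June 8, 2011.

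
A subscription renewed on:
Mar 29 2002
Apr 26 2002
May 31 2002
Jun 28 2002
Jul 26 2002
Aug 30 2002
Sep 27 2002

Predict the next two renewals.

Every date is a Friday; gaps 28, 35, 28, 28, 35, 28 days.
Each is the last Friday of its month (at least one falls on the 29th or later, ruling out '4th Friday').
Last Friday of October 2002: Oct 25 2002.
November 2002 ends with Friday Nov 29 2002.

Oct 25 2002, Nov 29 2002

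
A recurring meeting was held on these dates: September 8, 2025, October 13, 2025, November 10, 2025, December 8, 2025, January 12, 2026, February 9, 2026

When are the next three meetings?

All dates are Mondays, 35, 28, 28, 35, 28 days apart.
Specifically, the 2nd Monday of each month.
March 2026 — 2nd Monday is March 9, 2026.
April 2026 — 2nd Monday is April 13, 2026.
2nd Monday of May 2026: May 11, 2026.

March 9, 2026; April 13, 2026; May 11, 2026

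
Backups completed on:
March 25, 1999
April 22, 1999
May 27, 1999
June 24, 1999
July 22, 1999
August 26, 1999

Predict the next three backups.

September 23, 1999; October 28, 1999; November 25, 1999

These are Thursdays at 28- or 35-day spacing (28, 35, 28, 28, 35).
The pattern: 4th Thursday of the month.
4th Thursday of September 1999: September 23, 1999.
4th Thursday of October 1999: October 28, 1999.
4th Thursday of November 1999: November 25, 1999.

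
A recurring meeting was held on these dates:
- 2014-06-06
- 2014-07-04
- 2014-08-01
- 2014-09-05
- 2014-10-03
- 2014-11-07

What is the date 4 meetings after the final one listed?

All dates are Fridays, 28, 28, 35, 28, 35 days apart.
Specifically, the 1st Friday of each month.
December 2014 — 1st Friday is 2014-12-05.
1st Friday of January 2015: 2015-01-02.
February 2015 — 1st Friday is 2015-02-06.
1st Friday of March 2015: 2015-03-06.

2015-03-06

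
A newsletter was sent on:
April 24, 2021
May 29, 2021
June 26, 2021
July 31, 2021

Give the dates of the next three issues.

These are Saturdays with 35, 28, 35-day gaps.
Each is the final Saturday of its month — May 29, 2021 is past the 28th, so '4th Saturday' doesn't fit.
August 2021 ends with Saturday August 28, 2021.
Last Saturday of September 2021: September 25, 2021.
October 2021 ends with Saturday October 30, 2021.

August 28, 2021; September 25, 2021; October 30, 2021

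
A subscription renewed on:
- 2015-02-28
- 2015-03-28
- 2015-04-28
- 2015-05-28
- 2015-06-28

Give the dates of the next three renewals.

Gaps: 28, 31, 30, 31 days — not constant. Every event is on the 28th of the month.
Pattern: the 28th of each month.
July 2015: 2015-07-28.
August 2015: 2015-08-28.
Next: September 2015 → 2015-09-28.

2015-07-28, 2015-08-28, 2015-09-28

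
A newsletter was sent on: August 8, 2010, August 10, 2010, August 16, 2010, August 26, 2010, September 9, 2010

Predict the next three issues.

Intervals are 2, 6, 10, 14 days — an arithmetic progression with common difference 4.
Next gap: 18 days. September 9, 2010 + 18 days = September 27, 2010.
Next gap: 22 days. September 27, 2010 + 22 days = October 19, 2010.
Next gap: 26 days. October 19, 2010 + 26 days = November 14, 2010.

September 27, 2010; October 19, 2010; November 14, 2010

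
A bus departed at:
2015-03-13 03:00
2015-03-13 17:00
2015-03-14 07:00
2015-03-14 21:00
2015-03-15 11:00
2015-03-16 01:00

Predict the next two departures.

2015-03-16 15:00, 2015-03-17 05:00

Gaps: 14, 14, 14, 14, 14 hours — each event is 14 hours after the previous one.
2015-03-16 01:00 + 14 h = 2015-03-16 15:00.
2015-03-16 15:00 + 14 h = 2015-03-17 05:00.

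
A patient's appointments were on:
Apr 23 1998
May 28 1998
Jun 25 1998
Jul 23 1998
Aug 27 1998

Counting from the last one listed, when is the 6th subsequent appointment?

Feb 25 1999

Gaps: 35, 28, 28, 35 days — a mix of 28 and 35. Every date is a Thursday.
Each is the 4th Thursday of its month.
4th Thursday of September 1998: Sep 24 1998.
4th Thursday of October 1998: Oct 22 1998.
November 1998 — 4th Thursday is Nov 26 1998.
4th Thursday of December 1998: Dec 24 1998.
January 1999 — 4th Thursday is Jan 28 1999.
February 1999 — 4th Thursday is Feb 25 1999.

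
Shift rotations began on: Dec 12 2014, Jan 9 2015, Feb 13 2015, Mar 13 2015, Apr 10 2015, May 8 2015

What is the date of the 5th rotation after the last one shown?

Gaps: 28, 35, 28, 28, 28 days — a mix of 28 and 35. Every date is a Friday.
Each is the 2nd Friday of its month.
June 2015 — 2nd Friday is Jun 12 2015.
2nd Friday of July 2015: Jul 10 2015.
August 2015 — 2nd Friday is Aug 14 2015.
September 2015 — 2nd Friday is Sep 11 2015.
October 2015 — 2nd Friday is Oct 9 2015.

Oct 9 2015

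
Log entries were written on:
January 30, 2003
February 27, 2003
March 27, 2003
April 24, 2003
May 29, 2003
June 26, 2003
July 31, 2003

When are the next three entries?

August 28, 2003; September 25, 2003; October 30, 2003

These are Thursdays with 28, 28, 28, 35, 28, 35-day gaps.
Each is the final Thursday of its month — January 30, 2003 is past the 28th, so '4th Thursday' doesn't fit.
August 2003 ends with Thursday August 28, 2003.
September 2003 ends with Thursday September 25, 2003.
Last Thursday of October 2003: October 30, 2003.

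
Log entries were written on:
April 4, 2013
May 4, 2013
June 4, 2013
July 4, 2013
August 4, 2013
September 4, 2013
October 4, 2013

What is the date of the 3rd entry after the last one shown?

The day-of-month is always 4 (30, 31, 30, 31, 31, 30 days between events).
So this recurs on the 4th of each month.
Next: November 2013 → November 4, 2013.
Next: December 2013 → December 4, 2013.
January 2014: January 4, 2014.

January 4, 2014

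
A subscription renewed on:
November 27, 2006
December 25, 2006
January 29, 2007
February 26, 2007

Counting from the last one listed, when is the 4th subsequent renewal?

June 25, 2007

All Mondays; the gaps (28, 35, 28) vary with month length.
This is the last Monday of each month.
March 2007 ends with Monday March 26, 2007.
April 2007 ends with Monday April 30, 2007.
May 2007 ends with Monday May 28, 2007.
Last Monday of June 2007: June 25, 2007.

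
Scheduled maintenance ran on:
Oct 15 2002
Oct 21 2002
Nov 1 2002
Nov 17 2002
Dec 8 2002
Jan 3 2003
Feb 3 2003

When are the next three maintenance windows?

Mar 11 2003, Apr 21 2003, Jun 6 2003

The spacing grows by 5 each time: 6, 11, 16, 21, 26, 31 days.
Next gap: 36 days. Feb 3 2003 + 36 days = Mar 11 2003.
Next gap: 41 days. Mar 11 2003 + 41 days = Apr 21 2003.
Next gap: 46 days. Apr 21 2003 + 46 days = Jun 6 2003.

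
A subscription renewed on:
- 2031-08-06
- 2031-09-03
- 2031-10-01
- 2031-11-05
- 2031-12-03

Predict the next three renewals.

2032-01-07, 2032-02-04, 2032-03-03

These are Wednesdays at 28- or 35-day spacing (28, 28, 35, 28).
The pattern: 1st Wednesday of the month.
January 2032 — 1st Wednesday is 2032-01-07.
1st Wednesday of February 2032: 2032-02-04.
March 2032 — 1st Wednesday is 2032-03-03.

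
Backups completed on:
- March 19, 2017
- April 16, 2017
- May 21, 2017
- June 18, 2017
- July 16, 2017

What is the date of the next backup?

All dates are Sundays, 28, 35, 28, 28 days apart.
Specifically, the 3rd Sunday of each month.
3rd Sunday of August 2017: August 20, 2017.

August 20, 2017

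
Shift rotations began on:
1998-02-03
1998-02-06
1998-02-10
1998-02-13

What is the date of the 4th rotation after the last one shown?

Every event lands on a Tuesday or Friday (gaps cycle 3, 4, 3).
So the schedule is: every Tuesday and Friday.
The following Tuesday is 1998-02-17.
The following Friday is 1998-02-20.
The following Tuesday is 1998-02-24.
The following Friday is 1998-02-27.

1998-02-27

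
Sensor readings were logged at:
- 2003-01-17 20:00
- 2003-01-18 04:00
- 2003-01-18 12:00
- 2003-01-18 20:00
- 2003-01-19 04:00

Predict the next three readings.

The interval is a steady 8 hours (8, 8, 8, 8).
2003-01-19 04:00 + 8 h = 2003-01-19 12:00.
2003-01-19 12:00 + 8 h = 2003-01-19 20:00.
2003-01-19 20:00 + 8 h = 2003-01-20 04:00.

2003-01-19 12:00, 2003-01-19 20:00, 2003-01-20 04:00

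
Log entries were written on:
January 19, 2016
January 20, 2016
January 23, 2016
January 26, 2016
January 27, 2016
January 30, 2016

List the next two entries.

February 2, 2016; February 3, 2016

The gap pattern 1, 3, 3, 1, 3 repeats every 3 events.
These are the Tuesdays, Wednesdays and Saturdays of each week.
The following Tuesday is February 2, 2016.
The following Wednesday is February 3, 2016.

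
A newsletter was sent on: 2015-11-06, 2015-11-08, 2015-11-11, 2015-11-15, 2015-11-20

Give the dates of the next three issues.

2015-11-26, 2015-12-03, 2015-12-11

Intervals are 2, 3, 4, 5 days — an arithmetic progression with common difference 1.
Next gap: 6 days. 2015-11-20 + 6 days = 2015-11-26.
Next gap: 7 days. 2015-11-26 + 7 days = 2015-12-03.
Next gap: 8 days. 2015-12-03 + 8 days = 2015-12-11.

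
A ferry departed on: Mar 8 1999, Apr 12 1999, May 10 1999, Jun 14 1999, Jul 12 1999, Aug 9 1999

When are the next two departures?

All dates are Mondays, 35, 28, 35, 28, 28 days apart.
Specifically, the 2nd Monday of each month.
September 1999 — 2nd Monday is Sep 13 1999.
2nd Monday of October 1999: Oct 11 1999.

Sep 13 1999, Oct 11 1999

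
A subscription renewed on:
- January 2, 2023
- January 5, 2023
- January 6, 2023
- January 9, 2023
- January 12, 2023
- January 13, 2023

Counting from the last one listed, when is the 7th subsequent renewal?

The gap pattern 3, 1, 3, 3, 1 repeats every 3 events.
These are the Mondays, Thursdays and Fridays of each week.
Next Monday: January 16, 2023.
The following Thursday is January 19, 2023.
The following Friday is January 20, 2023.
The following Monday is January 23, 2023.
The following Thursday is January 26, 2023.
Next Friday: January 27, 2023.
Next Monday: January 30, 2023.

January 30, 2023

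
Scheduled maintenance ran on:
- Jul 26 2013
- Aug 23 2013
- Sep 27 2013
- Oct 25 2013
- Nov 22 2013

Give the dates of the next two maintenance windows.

These are Fridays at 28- or 35-day spacing (28, 35, 28, 28).
The pattern: 4th Friday of the month.
4th Friday of December 2013: Dec 27 2013.
4th Friday of January 2014: Jan 24 2014.

Dec 27 2013, Jan 24 2014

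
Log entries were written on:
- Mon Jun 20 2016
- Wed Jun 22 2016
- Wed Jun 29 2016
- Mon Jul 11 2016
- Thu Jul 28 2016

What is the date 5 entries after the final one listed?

Wed Jan 4 2017

The spacing grows by 5 each time: 2, 7, 12, 17 days.
Next gap: 22 days. Thu Jul 28 2016 + 22 days = Fri Aug 19 2016.
Next gap: 27 days. Fri Aug 19 2016 + 27 days = Thu Sep 15 2016.
Next gap: 32 days. Thu Sep 15 2016 + 32 days = Mon Oct 17 2016.
Next gap: 37 days. Mon Oct 17 2016 + 37 days = Wed Nov 23 2016.
Next gap: 42 days. Wed Nov 23 2016 + 42 days = Wed Jan 4 2017.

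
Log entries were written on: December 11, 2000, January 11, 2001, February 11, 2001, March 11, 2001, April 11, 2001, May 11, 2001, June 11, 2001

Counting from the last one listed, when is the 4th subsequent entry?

October 11, 2001

The day-of-month is always 11 (31, 31, 28, 31, 30, 31 days between events).
So this recurs on the 11th of each month.
Next: July 2001 → July 11, 2001.
Next: August 2001 → August 11, 2001.
September 2001: September 11, 2001.
Next: October 2001 → October 11, 2001.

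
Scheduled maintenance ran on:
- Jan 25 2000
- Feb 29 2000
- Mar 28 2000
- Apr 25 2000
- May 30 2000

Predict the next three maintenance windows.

All Tuesdays; the gaps (35, 28, 28, 35) vary with month length.
This is the last Tuesday of each month.
Last Tuesday of June 2000: Jun 27 2000.
Last Tuesday of July 2000: Jul 25 2000.
August 2000 ends with Tuesday Aug 29 2000.

Jun 27 2000, Jul 25 2000, Aug 29 2000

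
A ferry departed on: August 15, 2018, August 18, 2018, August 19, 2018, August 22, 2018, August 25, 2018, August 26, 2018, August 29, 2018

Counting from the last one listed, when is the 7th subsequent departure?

Gaps: 3, 1, 3, 3, 1, 3 days — not constant, but cyclic with period 3.
The events fall on every Wednesday, Saturday and Sunday.
Next Saturday: September 1, 2018.
Next Sunday: September 2, 2018.
The following Wednesday is September 5, 2018.
The following Saturday is September 8, 2018.
The following Sunday is September 9, 2018.
Next Wednesday: September 12, 2018.
Next Saturday: September 15, 2018.

September 15, 2018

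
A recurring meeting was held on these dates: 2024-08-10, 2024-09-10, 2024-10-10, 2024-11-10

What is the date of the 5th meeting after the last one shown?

2025-04-10

The day-of-month is always 10 (31, 30, 31 days between events).
So this recurs on the 10th of each month.
Next: December 2024 → 2024-12-10.
Next: January 2025 → 2025-01-10.
February 2025: 2025-02-10.
March 2025: 2025-03-10.
April 2025: 2025-04-10.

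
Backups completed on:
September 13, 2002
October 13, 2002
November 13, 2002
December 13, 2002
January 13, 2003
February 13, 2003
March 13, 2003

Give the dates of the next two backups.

Each date is the 13th; the gaps (30, 31, 30, 31, 31, 28) track the month lengths.
The rule is the 13th of each month.
April 2003: April 13, 2003.
May 2003: May 13, 2003.

April 13, 2003; May 13, 2003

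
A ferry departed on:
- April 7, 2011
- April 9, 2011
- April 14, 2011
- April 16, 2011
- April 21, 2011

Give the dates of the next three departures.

The gap pattern 2, 5, 2, 5 repeats every 2 events.
These are the Thursdays and Saturdays of each week.
Next Saturday: April 23, 2011.
Next Thursday: April 28, 2011.
The following Saturday is April 30, 2011.

April 23, 2011; April 28, 2011; April 30, 2011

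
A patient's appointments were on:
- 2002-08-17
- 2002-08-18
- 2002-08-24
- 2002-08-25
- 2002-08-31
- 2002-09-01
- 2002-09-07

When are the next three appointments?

2002-09-08, 2002-09-14, 2002-09-15

The gap pattern 1, 6, 1, 6, 1, 6 repeats every 2 events.
These are the Saturdays and Sundays of each week.
Next Sunday: 2002-09-08.
The following Saturday is 2002-09-14.
The following Sunday is 2002-09-15.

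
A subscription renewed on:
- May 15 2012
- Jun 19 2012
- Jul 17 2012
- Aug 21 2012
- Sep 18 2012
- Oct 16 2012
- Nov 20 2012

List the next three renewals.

Dec 18 2012, Jan 15 2013, Feb 19 2013

These are Tuesdays at 28- or 35-day spacing (35, 28, 35, 28, 28, 35).
The pattern: 3rd Tuesday of the month.
3rd Tuesday of December 2012: Dec 18 2012.
3rd Tuesday of January 2013: Jan 15 2013.
February 2013 — 3rd Tuesday is Feb 19 2013.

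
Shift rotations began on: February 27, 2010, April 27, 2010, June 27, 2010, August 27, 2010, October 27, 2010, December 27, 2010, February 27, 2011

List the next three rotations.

April 27, 2011; June 27, 2011; August 27, 2011

The day-of-month is always 27 (59, 61, 61, 61, 61, 62 days between events).
So this recurs on the 27th of every 2 months.
Next: April 2011 → April 27, 2011.
Next: June 2011 → June 27, 2011.
August 2011: August 27, 2011.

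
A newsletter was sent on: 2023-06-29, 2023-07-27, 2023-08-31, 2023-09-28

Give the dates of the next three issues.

These are Thursdays with 28, 35, 28-day gaps.
Each is the final Thursday of its month — 2023-06-29 is past the 28th, so '4th Thursday' doesn't fit.
Last Thursday of October 2023: 2023-10-26.
November 2023 ends with Thursday 2023-11-30.
Last Thursday of December 2023: 2023-12-28.

2023-10-26, 2023-11-30, 2023-12-28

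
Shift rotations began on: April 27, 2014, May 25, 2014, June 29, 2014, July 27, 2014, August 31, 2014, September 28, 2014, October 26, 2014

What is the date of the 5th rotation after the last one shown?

March 29, 2015

All Sundays; the gaps (28, 35, 28, 35, 28, 28) vary with month length.
This is the last Sunday of each month.
November 2014 ends with Sunday November 30, 2014.
Last Sunday of December 2014: December 28, 2014.
Last Sunday of January 2015: January 25, 2015.
February 2015 ends with Sunday February 22, 2015.
March 2015 ends with Sunday March 29, 2015.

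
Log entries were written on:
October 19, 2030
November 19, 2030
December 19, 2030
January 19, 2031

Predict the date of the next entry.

February 19, 2031

Each date is the 19th; the gaps (31, 30, 31) track the month lengths.
The rule is the 19th of each month.
Next: February 2031 → February 19, 2031.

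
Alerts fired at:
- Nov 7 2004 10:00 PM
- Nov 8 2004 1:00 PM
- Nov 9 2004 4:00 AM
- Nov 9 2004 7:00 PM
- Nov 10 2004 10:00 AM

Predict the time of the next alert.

Nov 11 2004 1:00 AM

The interval is a steady 15 hours (15, 15, 15, 15).
Nov 10 2004 10:00 AM + 15 h = Nov 11 2004 1:00 AM.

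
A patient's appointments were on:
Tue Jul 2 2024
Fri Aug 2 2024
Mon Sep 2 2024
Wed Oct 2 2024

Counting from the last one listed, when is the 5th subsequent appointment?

Sun Mar 2 2025

The day-of-month is always 2 (31, 31, 30 days between events).
So this recurs on the 2nd of each month.
Next: November 2024 → Sat Nov 2 2024.
Next: December 2024 → Mon Dec 2 2024.
Next: January 2025 → Thu Jan 2 2025.
February 2025: Sun Feb 2 2025.
Next: March 2025 → Sun Mar 2 2025.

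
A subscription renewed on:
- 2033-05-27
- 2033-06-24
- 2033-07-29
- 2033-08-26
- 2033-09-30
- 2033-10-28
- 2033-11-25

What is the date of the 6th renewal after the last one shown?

2034-05-26

These are Fridays with 28, 35, 28, 35, 28, 28-day gaps.
Each is the final Friday of its month — 2033-07-29 is past the 28th, so '4th Friday' doesn't fit.
December 2033 ends with Friday 2033-12-30.
Last Friday of January 2034: 2034-01-27.
February 2034 ends with Friday 2034-02-24.
Last Friday of March 2034: 2034-03-31.
Last Friday of April 2034: 2034-04-28.
Last Friday of May 2034: 2034-05-26.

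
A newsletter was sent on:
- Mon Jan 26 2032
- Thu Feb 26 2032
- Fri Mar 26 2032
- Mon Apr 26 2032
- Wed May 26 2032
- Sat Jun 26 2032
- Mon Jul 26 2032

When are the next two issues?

Gaps: 31, 29, 31, 30, 31, 30 days — not constant. Every event is on the 26th of the month.
Pattern: the 26th of each month.
August 2032: Thu Aug 26 2032.
Next: September 2032 → Sun Sep 26 2032.

Thu Aug 26 2032, Sun Sep 26 2032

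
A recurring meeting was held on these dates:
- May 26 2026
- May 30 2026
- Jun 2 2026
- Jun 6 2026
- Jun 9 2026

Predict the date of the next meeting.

Gaps: 4, 3, 4, 3 days — not constant, but cyclic with period 2.
The events fall on every Tuesday and Saturday.
The following Saturday is Jun 13 2026.

Jun 13 2026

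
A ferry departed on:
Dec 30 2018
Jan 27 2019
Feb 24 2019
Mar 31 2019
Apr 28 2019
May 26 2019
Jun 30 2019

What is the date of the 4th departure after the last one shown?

All Sundays; the gaps (28, 28, 35, 28, 28, 35) vary with month length.
This is the last Sunday of each month.
Last Sunday of July 2019: Jul 28 2019.
Last Sunday of August 2019: Aug 25 2019.
Last Sunday of September 2019: Sep 29 2019.
Last Sunday of October 2019: Oct 27 2019.

Oct 27 2019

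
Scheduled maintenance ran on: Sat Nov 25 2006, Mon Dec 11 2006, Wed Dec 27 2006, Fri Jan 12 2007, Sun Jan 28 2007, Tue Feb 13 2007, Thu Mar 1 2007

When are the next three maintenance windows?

Sat Mar 17 2007, Mon Apr 2 2007, Wed Apr 18 2007

Every event comes 16 days after the last (16, 16, 16, 16, 16, 16).
Thu Mar 1 2007 + 16 days = Sat Mar 17 2007.
Sat Mar 17 2007 + 16 days = Mon Apr 2 2007.
Mon Apr 2 2007 + 16 days = Wed Apr 18 2007.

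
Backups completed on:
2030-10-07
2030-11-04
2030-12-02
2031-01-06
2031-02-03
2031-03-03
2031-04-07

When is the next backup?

Gaps: 28, 28, 35, 28, 28, 35 days — a mix of 28 and 35. Every date is a Monday.
Each is the 1st Monday of its month.
1st Monday of May 2031: 2031-05-05.

2031-05-05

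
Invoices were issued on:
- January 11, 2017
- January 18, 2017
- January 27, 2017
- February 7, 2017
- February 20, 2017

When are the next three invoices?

Intervals are 7, 9, 11, 13 days — an arithmetic progression with common difference 2.
Next gap: 15 days. February 20, 2017 + 15 days = March 7, 2017.
Next gap: 17 days. March 7, 2017 + 17 days = March 24, 2017.
Next gap: 19 days. March 24, 2017 + 19 days = April 12, 2017.

March 7, 2017; March 24, 2017; April 12, 2017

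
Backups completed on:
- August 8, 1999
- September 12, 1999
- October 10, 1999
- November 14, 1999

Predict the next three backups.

These are Sundays at 28- or 35-day spacing (35, 28, 35).
The pattern: 2nd Sunday of the month.
2nd Sunday of December 1999: December 12, 1999.
2nd Sunday of January 2000: January 9, 2000.
2nd Sunday of February 2000: February 13, 2000.

December 12, 1999; January 9, 2000; February 13, 2000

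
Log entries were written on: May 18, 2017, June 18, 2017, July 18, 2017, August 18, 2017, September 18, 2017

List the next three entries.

October 18, 2017; November 18, 2017; December 18, 2017

Each date is the 18th; the gaps (31, 30, 31, 31) track the month lengths.
The rule is the 18th of each month.
October 2017: October 18, 2017.
November 2017: November 18, 2017.
Next: December 2017 → December 18, 2017.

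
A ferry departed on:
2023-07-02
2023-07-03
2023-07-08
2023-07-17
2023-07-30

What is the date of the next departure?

2023-08-16

Intervals are 1, 5, 9, 13 days — an arithmetic progression with common difference 4.
Next gap: 17 days. 2023-07-30 + 17 days = 2023-08-16.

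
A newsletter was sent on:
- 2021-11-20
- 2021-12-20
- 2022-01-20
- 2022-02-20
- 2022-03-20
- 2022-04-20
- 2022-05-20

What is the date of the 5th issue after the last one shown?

2022-10-20

The day-of-month is always 20 (30, 31, 31, 28, 31, 30 days between events).
So this recurs on the 20th of each month.
Next: June 2022 → 2022-06-20.
Next: July 2022 → 2022-07-20.
August 2022: 2022-08-20.
September 2022: 2022-09-20.
October 2022: 2022-10-20.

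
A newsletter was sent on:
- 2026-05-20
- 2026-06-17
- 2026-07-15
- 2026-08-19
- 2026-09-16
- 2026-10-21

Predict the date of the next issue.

2026-11-18

Gaps: 28, 28, 35, 28, 35 days — a mix of 28 and 35. Every date is a Wednesday.
Each is the 3rd Wednesday of its month.
3rd Wednesday of November 2026: 2026-11-18.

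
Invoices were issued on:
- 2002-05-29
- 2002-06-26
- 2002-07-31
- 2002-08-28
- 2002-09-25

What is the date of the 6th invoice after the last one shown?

All Wednesdays; the gaps (28, 35, 28, 28) vary with month length.
This is the last Wednesday of each month.
Last Wednesday of October 2002: 2002-10-30.
Last Wednesday of November 2002: 2002-11-27.
December 2002 ends with Wednesday 2002-12-25.
January 2003 ends with Wednesday 2003-01-29.
February 2003 ends with Wednesday 2003-02-26.
March 2003 ends with Wednesday 2003-03-26.

2003-03-26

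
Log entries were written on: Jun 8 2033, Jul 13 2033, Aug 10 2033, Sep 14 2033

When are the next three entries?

Oct 12 2033, Nov 9 2033, Dec 14 2033

Gaps: 35, 28, 35 days — a mix of 28 and 35. Every date is a Wednesday.
Each is the 2nd Wednesday of its month.
October 2033 — 2nd Wednesday is Oct 12 2033.
2nd Wednesday of November 2033: Nov 9 2033.
December 2033 — 2nd Wednesday is Dec 14 2033.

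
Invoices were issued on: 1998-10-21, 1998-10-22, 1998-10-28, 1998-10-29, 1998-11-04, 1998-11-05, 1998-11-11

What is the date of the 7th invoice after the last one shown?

1998-12-03

Gaps: 1, 6, 1, 6, 1, 6 days — not constant, but cyclic with period 2.
The events fall on every Wednesday and Thursday.
Next Thursday: 1998-11-12.
Next Wednesday: 1998-11-18.
Next Thursday: 1998-11-19.
Next Wednesday: 1998-11-25.
The following Thursday is 1998-11-26.
The following Wednesday is 1998-12-02.
Next Thursday: 1998-12-03.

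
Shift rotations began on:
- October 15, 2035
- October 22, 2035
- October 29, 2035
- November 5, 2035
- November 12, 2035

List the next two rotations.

November 19, 2035; November 26, 2035

Every event comes 7 days after the last (7, 7, 7, 7).
November 12, 2035 + 7 days = November 19, 2035.
November 19, 2035 + 7 days = November 26, 2035.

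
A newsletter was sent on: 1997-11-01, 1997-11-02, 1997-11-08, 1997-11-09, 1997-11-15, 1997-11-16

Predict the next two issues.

1997-11-22, 1997-11-23

Every event lands on a Saturday or Sunday (gaps cycle 1, 6, 1, 6, 1).
So the schedule is: every Saturday and Sunday.
Next Saturday: 1997-11-22.
Next Sunday: 1997-11-23.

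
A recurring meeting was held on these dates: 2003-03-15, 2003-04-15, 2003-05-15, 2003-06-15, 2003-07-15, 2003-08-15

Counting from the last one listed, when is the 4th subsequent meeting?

Gaps: 31, 30, 31, 30, 31 days — not constant. Every event is on the 15th of the month.
Pattern: the 15th of each month.
September 2003: 2003-09-15.
Next: October 2003 → 2003-10-15.
Next: November 2003 → 2003-11-15.
December 2003: 2003-12-15.

2003-12-15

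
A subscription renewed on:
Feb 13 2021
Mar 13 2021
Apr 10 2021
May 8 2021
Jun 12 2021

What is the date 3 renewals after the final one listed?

Sep 11 2021

All dates are Saturdays, 28, 28, 28, 35 days apart.
Specifically, the 2nd Saturday of each month.
2nd Saturday of July 2021: Jul 10 2021.
August 2021 — 2nd Saturday is Aug 14 2021.
September 2021 — 2nd Saturday is Sep 11 2021.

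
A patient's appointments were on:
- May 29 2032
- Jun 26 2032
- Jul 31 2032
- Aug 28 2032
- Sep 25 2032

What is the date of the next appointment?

These are Saturdays with 28, 35, 28, 28-day gaps.
Each is the final Saturday of its month — May 29 2032 is past the 28th, so '4th Saturday' doesn't fit.
Last Saturday of October 2032: Oct 30 2032.

Oct 30 2032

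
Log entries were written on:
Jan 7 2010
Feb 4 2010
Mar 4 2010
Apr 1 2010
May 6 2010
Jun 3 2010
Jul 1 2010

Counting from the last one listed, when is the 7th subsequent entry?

These are Thursdays at 28- or 35-day spacing (28, 28, 28, 35, 28, 28).
The pattern: 1st Thursday of the month.
1st Thursday of August 2010: Aug 5 2010.
September 2010 — 1st Thursday is Sep 2 2010.
October 2010 — 1st Thursday is Oct 7 2010.
November 2010 — 1st Thursday is Nov 4 2010.
December 2010 — 1st Thursday is Dec 2 2010.
1st Thursday of January 2011: Jan 6 2011.
1st Thursday of February 2011: Feb 3 2011.

Feb 3 2011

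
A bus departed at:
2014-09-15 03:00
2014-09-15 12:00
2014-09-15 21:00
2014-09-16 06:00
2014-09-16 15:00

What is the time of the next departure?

Gaps: 9, 9, 9, 9 hours — each event is 9 hours after the previous one.
2014-09-16 15:00 + 9 h = 2014-09-17 00:00.

2014-09-17 00:00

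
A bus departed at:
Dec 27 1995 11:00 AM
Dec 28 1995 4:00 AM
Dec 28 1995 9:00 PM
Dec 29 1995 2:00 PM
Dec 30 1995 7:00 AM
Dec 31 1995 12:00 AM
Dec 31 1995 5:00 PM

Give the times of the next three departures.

Spacing: 17, 17, 17, 17, 17, 17 h — constant 17 h.
Dec 31 1995 5:00 PM + 17 h = Jan 1 1996 10:00 AM.
Jan 1 1996 10:00 AM + 17 h = Jan 2 1996 3:00 AM.
Jan 2 1996 3:00 AM + 17 h = Jan 2 1996 8:00 PM.

Jan 1 1996 10:00 AM, Jan 2 1996 3:00 AM, Jan 2 1996 8:00 PM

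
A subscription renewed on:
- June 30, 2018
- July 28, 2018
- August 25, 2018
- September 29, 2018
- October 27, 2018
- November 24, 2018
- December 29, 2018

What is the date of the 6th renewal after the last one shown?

Every date is a Saturday; gaps 28, 28, 35, 28, 28, 35 days.
Each is the last Saturday of its month (at least one falls on the 29th or later, ruling out '4th Saturday').
January 2019 ends with Saturday January 26, 2019.
Last Saturday of February 2019: February 23, 2019.
Last Saturday of March 2019: March 30, 2019.
April 2019 ends with Saturday April 27, 2019.
May 2019 ends with Saturday May 25, 2019.
June 2019 ends with Saturday June 29, 2019.

June 29, 2019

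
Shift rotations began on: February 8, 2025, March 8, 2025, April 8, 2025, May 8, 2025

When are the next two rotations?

The day-of-month is always 8 (28, 31, 30 days between events).
So this recurs on the 8th of each month.
June 2025: June 8, 2025.
July 2025: July 8, 2025.

June 8, 2025; July 8, 2025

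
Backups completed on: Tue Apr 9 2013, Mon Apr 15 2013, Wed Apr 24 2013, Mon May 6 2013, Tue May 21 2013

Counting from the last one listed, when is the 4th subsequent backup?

Mon Aug 19 2013

Intervals are 6, 9, 12, 15 days — an arithmetic progression with common difference 3.
Next gap: 18 days. Tue May 21 2013 + 18 days = Sat Jun 8 2013.
Next gap: 21 days. Sat Jun 8 2013 + 21 days = Sat Jun 29 2013.
Next gap: 24 days. Sat Jun 29 2013 + 24 days = Tue Jul 23 2013.
Next gap: 27 days. Tue Jul 23 2013 + 27 days = Mon Aug 19 2013.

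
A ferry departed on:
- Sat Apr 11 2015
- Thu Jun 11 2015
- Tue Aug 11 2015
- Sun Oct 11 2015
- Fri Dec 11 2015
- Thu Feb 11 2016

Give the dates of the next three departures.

Each date is the 11th; the gaps (61, 61, 61, 61, 62) track the month lengths.
The rule is the 11th of every 2 months.
April 2016: Mon Apr 11 2016.
June 2016: Sat Jun 11 2016.
Next: August 2016 → Thu Aug 11 2016.

Mon Apr 11 2016, Sat Jun 11 2016, Thu Aug 11 2016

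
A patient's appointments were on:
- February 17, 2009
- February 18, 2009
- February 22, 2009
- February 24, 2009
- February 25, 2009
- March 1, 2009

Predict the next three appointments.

Gaps: 1, 4, 2, 1, 4 days — not constant, but cyclic with period 3.
The events fall on every Tuesday, Wednesday and Sunday.
The following Tuesday is March 3, 2009.
Next Wednesday: March 4, 2009.
The following Sunday is March 8, 2009.

March 3, 2009; March 4, 2009; March 8, 2009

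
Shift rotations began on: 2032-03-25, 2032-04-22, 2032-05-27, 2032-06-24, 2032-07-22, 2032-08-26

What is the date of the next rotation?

All dates are Thursdays, 28, 35, 28, 28, 35 days apart.
Specifically, the 4th Thursday of each month.
September 2032 — 4th Thursday is 2032-09-23.

2032-09-23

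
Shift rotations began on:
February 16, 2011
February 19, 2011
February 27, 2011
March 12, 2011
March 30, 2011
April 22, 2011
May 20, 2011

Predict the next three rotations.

June 22, 2011; July 30, 2011; September 11, 2011

The spacing grows by 5 each time: 3, 8, 13, 18, 23, 28 days.
Next gap: 33 days. May 20, 2011 + 33 days = June 22, 2011.
Next gap: 38 days. June 22, 2011 + 38 days = July 30, 2011.
Next gap: 43 days. July 30, 2011 + 43 days = September 11, 2011.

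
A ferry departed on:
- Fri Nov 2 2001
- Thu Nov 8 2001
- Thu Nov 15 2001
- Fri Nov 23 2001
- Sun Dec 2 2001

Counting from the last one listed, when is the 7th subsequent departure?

Sun Mar 3 2002

Gaps: 6, 7, 8, 9 days — each gap is 1 larger than the previous one.
Next gap: 10 days. Sun Dec 2 2001 + 10 days = Wed Dec 12 2001.
Next gap: 11 days. Wed Dec 12 2001 + 11 days = Sun Dec 23 2001.
Next gap: 12 days. Sun Dec 23 2001 + 12 days = Fri Jan 4 2002.
Next gap: 13 days. Fri Jan 4 2002 + 13 days = Thu Jan 17 2002.
Next gap: 14 days. Thu Jan 17 2002 + 14 days = Thu Jan 31 2002.
Next gap: 15 days. Thu Jan 31 2002 + 15 days = Fri Feb 15 2002.
Next gap: 16 days. Fri Feb 15 2002 + 16 days = Sun Mar 3 2002.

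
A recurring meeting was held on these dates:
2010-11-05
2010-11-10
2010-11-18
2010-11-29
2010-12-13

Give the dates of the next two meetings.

2010-12-30, 2011-01-19

The spacing grows by 3 each time: 5, 8, 11, 14 days.
Next gap: 17 days. 2010-12-13 + 17 days = 2010-12-30.
Next gap: 20 days. 2010-12-30 + 20 days = 2011-01-19.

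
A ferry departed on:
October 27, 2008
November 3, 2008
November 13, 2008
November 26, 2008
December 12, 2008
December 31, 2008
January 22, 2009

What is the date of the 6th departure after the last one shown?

Gaps: 7, 10, 13, 16, 19, 22 days — each gap is 3 larger than the previous one.
Next gap: 25 days. January 22, 2009 + 25 days = February 16, 2009.
Next gap: 28 days. February 16, 2009 + 28 days = March 16, 2009.
Next gap: 31 days. March 16, 2009 + 31 days = April 16, 2009.
Next gap: 34 days. April 16, 2009 + 34 days = May 20, 2009.
Next gap: 37 days. May 20, 2009 + 37 days = June 26, 2009.
Next gap: 40 days. June 26, 2009 + 40 days = August 5, 2009.

August 5, 2009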